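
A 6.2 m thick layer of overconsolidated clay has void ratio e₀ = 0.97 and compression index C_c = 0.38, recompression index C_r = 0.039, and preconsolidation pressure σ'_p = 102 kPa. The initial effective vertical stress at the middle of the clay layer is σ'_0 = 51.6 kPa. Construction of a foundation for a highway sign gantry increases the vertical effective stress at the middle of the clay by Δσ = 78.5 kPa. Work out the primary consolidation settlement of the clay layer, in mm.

S_c ≈ 163 mm

Final effective stress: σ'_f = 51.6 + 78.5 = 130.1 kPa.
σ'_f = 130.1 > σ'_p = 102 kPa, so the stress path crosses the preconsolidation pressure — recompression up to σ'_p, then virgin compression beyond:
S_c = H/(1+e₀)·[C_r·log₁₀(σ'_p/σ'_0) + C_c·log₁₀(σ'_f/σ'_p)]
    = 6.2/1.97 × [0.039×log₁₀(102/51.6) + 0.38×log₁₀(130.1/102)]
    = 3.1472 × [0.011542 + 0.040157] = 0.1627 m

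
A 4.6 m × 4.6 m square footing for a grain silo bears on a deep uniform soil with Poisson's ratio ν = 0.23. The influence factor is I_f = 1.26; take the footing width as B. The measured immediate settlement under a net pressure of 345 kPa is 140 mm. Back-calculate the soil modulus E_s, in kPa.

S_e = q·B·(1−ν²)/E_s · I_f  ⇒  E_s = q·B·(1−ν²)·I_f / S_e.
E_s = 345 × 4.6 × 0.9471 × 1.26 / 0.14 = 13530 kPa

E_s ≈ 13500 kPa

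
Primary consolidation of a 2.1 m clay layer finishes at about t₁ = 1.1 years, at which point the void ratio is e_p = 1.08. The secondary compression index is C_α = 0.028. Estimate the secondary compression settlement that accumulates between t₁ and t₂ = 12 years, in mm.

S_s ≈ 29.3 mm

Secondary compression: S_s = C_α·H/(1+e_p)·log₁₀(t₂/t₁)
S_s = 0.028×2.1/(1+1.08)×log₁₀(12/1.1)
    = 0.02827 × 1.038 = 0.02934 m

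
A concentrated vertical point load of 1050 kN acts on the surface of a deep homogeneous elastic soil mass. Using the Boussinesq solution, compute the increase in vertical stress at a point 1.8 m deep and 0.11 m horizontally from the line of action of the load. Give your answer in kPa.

Δσ_z ≈ 153 kPa

Boussinesq vertical stress below a point load on an elastic half-space:
Δσ_z = 3P/(2πz²) · [1 + (r/z)²]^(−5/2)
r/z = 0.11/1.8 = 0.061111; [1+(r/z)²]^(−5/2) = 0.99072.
Δσ_z = 3×1050/(2π×1.8²) × 0.99072 = 154.73 × 0.99072 = 153.3 kPa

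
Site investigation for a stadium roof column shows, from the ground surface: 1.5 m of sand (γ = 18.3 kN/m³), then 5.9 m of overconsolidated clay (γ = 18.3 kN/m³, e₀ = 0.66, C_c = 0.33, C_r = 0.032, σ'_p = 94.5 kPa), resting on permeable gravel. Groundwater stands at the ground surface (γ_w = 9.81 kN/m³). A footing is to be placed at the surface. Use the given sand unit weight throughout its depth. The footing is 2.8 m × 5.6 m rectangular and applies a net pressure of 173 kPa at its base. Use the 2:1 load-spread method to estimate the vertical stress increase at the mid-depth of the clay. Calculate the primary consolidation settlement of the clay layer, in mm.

S_c ≈ 33.9 mm

Mid-depth of clay below the ground surface: z = 1.5 + 5.9/2 = 4.45 m.
Total vertical stress at mid-clay: σ_v = 18.3×1.5 + 18.3×2.95 = 81.435 kPa.
Pore pressure: u = 9.81×(4.45 − 0) = 43.655 kPa.
Initial effective stress: σ'_0 = σ_v − u = 81.435 − 43.655 = 37.78 kPa.
Stress increase at mid-clay by the 2:1 spreading method:
Δσ = qBL/((B+z)(L+z)) = 173×2.8×5.6/((2.8+4.45)(5.6+4.45)) = 37.23 kPa
Final effective stress: σ'_f = 37.78 + 37.23 = 75.01 kPa.
σ'_f = 75.01 ≤ σ'_p = 94.5 kPa, so the clay remains overconsolidated and only the recompression index applies:
S_c = C_r·H/(1+e₀)·log₁₀(σ'_f/σ'_0) = 0.032×5.9/1.66×log₁₀(75.01/37.78)
    = 0.11373 × 0.29786 = 0.03388 m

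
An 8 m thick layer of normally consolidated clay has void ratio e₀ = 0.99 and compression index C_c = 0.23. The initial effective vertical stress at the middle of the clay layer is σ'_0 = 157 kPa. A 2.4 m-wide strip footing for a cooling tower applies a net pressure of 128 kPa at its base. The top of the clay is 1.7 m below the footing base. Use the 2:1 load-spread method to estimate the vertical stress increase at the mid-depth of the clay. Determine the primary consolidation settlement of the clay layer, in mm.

S_c ≈ 86.9 mm

Mid-depth of clay below the footing base: z = 1.7 + 8/2 = 5.7 m.
Stress increase at mid-clay by the 2:1 spreading method:
Δσ = qB/(B+z) = 128×2.4/(2.4+5.7) = 37.926 kPa
Final effective stress: σ'_f = σ'_0 + Δσ = 157 + 37.926 = 194.93 kPa.
Normally consolidated clay, so the full stress increment lies on the virgin compression line:
S_c = C_c·H/(1+e₀)·log₁₀(σ'_f/σ'_0) = 0.23×8/(1+0.99)×log₁₀(194.93/157)
    = 0.92462 × 0.093979 = 0.08689 m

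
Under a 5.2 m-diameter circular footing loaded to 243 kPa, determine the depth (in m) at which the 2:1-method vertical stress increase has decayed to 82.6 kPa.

z ≈ 3.72 m

2:1 spreading — at depth z the loaded area has grown by z in each plan dimension:
qD²/(D+z)² = Δσ_z ⇒ z = D(√(q/Δσ_z) − 1) = 5.2×(√(243/82.6) − 1) = 3.719 m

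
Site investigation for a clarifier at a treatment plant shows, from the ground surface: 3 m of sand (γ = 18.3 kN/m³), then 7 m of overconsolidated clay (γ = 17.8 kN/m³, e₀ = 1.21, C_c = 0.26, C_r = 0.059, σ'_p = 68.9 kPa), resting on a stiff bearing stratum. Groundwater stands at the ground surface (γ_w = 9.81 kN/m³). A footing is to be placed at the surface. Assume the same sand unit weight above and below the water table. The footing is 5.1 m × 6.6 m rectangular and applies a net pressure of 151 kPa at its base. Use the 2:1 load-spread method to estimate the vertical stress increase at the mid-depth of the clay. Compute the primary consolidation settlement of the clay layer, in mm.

Mid-depth of clay below the ground surface: z = 3 + 7/2 = 6.5 m.
Total vertical stress at mid-clay: σ_v = 18.3×3 + 17.8×3.5 = 117.2 kPa.
Pore pressure: u = 9.81×(6.5 − 0) = 63.765 kPa.
Initial effective stress: σ'_0 = σ_v − u = 117.2 − 63.765 = 53.435 kPa.
Stress increase at mid-clay by the 2:1 spreading method:
Δσ = qBL/((B+z)(L+z)) = 151×5.1×6.6/((5.1+6.5)(6.6+6.5)) = 33.447 kPa
Final effective stress: σ'_f = 53.435 + 33.447 = 86.882 kPa.
σ'_f = 86.882 > σ'_p = 68.9 kPa, so the stress path crosses the preconsolidation pressure — recompression up to σ'_p, then virgin compression beyond:
S_c = H/(1+e₀)·[C_r·log₁₀(σ'_p/σ'_0) + C_c·log₁₀(σ'_f/σ'_p)]
    = 7/2.21 × [0.059×log₁₀(68.9/53.435) + 0.26×log₁₀(86.882/68.9)]
    = 3.1674 × [0.0065132 + 0.026185] = 0.1036 m

S_c ≈ 104 mm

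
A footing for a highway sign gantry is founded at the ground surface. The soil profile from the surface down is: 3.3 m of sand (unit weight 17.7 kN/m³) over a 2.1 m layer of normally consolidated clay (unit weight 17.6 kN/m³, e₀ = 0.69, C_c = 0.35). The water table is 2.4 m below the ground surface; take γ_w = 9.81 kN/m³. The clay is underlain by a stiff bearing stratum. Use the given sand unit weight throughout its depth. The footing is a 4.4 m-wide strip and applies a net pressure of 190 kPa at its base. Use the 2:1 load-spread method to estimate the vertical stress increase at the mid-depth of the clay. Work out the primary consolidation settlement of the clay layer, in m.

S_c ≈ 0.184 m

Mid-depth of clay below the ground surface: z = 3.3 + 2.1/2 = 4.35 m.
Total vertical stress at mid-clay: σ_v = 17.7×3.3 + 17.6×1.05 = 76.89 kPa.
Pore pressure: u = 9.81×(4.35 − 2.4) = 19.13 kPa.
Initial effective stress: σ'_0 = σ_v − u = 76.89 − 19.13 = 57.76 kPa.
Stress increase at mid-clay by the 2:1 spreading method:
Δσ = qB/(B+z) = 190×4.4/(4.4+4.35) = 95.543 kPa
Final effective stress: σ'_f = σ'_0 + Δσ = 57.76 + 95.543 = 153.3 kPa.
Normally consolidated clay, so the full stress increment lies on the virgin compression line:
S_c = C_c·H/(1+e₀)·log₁₀(σ'_f/σ'_0) = 0.35×2.1/(1+0.69)×log₁₀(153.3/57.76)
    = 0.43491 × 0.42391 = 0.1844 m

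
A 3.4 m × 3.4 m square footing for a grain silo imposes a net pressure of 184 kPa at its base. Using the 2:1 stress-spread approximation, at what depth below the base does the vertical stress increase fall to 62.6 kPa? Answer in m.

z ≈ 2.43 m

2:1 spreading — at depth z the loaded area has grown by z in each plan dimension:
qB²/(B+z)² = Δσ_z ⇒ z = B(√(q/Δσ_z) − 1) = 3.4×(√(184/62.6) − 1) = 2.429 m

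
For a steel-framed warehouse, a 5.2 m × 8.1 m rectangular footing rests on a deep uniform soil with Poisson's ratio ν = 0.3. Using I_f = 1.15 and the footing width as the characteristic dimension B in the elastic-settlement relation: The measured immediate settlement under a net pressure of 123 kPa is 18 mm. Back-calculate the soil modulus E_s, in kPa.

E_s ≈ 37200 kPa

S_e = q·B·(1−ν²)/E_s · I_f  ⇒  E_s = q·B·(1−ν²)·I_f / S_e.
E_s = 123 × 5.2 × 0.91 × 1.15 / 0.018 = 37190 kPa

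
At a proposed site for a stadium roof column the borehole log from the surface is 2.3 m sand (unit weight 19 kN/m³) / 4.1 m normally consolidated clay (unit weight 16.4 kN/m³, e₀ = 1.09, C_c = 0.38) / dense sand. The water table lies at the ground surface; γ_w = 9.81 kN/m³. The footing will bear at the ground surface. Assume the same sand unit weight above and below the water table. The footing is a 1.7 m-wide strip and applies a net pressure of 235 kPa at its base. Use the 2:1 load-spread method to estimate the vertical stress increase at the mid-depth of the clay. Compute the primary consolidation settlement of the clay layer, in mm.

Mid-depth of clay below the ground surface: z = 2.3 + 4.1/2 = 4.35 m.
Total vertical stress at mid-clay: σ_v = 19×2.3 + 16.4×2.05 = 77.32 kPa.
Pore pressure: u = 9.81×(4.35 − 0) = 42.673 kPa.
Initial effective stress: σ'_0 = σ_v − u = 77.32 − 42.673 = 34.647 kPa.
Stress increase at mid-clay by the 2:1 spreading method:
Δσ = qB/(B+z) = 235×1.7/(1.7+4.35) = 66.033 kPa
Final effective stress: σ'_f = σ'_0 + Δσ = 34.647 + 66.033 = 100.68 kPa.
Normally consolidated clay, so the full stress increment lies on the virgin compression line:
S_c = C_c·H/(1+e₀)·log₁₀(σ'_f/σ'_0) = 0.38×4.1/(1+1.09)×log₁₀(100.68/34.647)
    = 0.74545 × 0.46328 = 0.3454 m

S_c ≈ 345 mm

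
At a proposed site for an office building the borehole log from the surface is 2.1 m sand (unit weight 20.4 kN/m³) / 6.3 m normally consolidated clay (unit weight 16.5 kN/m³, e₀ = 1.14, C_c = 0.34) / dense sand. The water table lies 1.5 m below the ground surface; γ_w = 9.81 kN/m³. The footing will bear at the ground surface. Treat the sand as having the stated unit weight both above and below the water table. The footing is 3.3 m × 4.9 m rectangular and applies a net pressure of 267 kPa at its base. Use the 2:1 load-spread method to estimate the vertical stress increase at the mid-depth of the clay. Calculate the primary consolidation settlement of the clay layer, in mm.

Mid-depth of clay below the ground surface: z = 2.1 + 6.3/2 = 5.25 m.
Total vertical stress at mid-clay: σ_v = 20.4×2.1 + 16.5×3.15 = 94.815 kPa.
Pore pressure: u = 9.81×(5.25 − 1.5) = 36.788 kPa.
Initial effective stress: σ'_0 = σ_v − u = 94.815 − 36.788 = 58.027 kPa.
Stress increase at mid-clay by the 2:1 spreading method:
Δσ = qBL/((B+z)(L+z)) = 267×3.3×4.9/((3.3+5.25)(4.9+5.25)) = 49.75 kPa
Final effective stress: σ'_f = σ'_0 + Δσ = 58.027 + 49.75 = 107.78 kPa.
Normally consolidated clay, so the full stress increment lies on the virgin compression line:
S_c = C_c·H/(1+e₀)·log₁₀(σ'_f/σ'_0) = 0.34×6.3/(1+1.14)×log₁₀(107.78/58.027)
    = 1.0009 × 0.26891 = 0.2692 m

S_c ≈ 269 mm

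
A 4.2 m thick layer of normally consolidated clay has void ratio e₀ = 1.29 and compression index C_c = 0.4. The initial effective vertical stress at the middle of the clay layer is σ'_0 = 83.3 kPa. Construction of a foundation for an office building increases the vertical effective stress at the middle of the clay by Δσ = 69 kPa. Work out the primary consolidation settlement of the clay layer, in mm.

S_c ≈ 192 mm

Final effective stress: σ'_f = σ'_0 + Δσ = 83.3 + 69 = 152.3 kPa.
Normally consolidated clay, so the full stress increment lies on the virgin compression line:
S_c = C_c·H/(1+e₀)·log₁₀(σ'_f/σ'_0) = 0.4×4.2/(1+1.29)×log₁₀(152.3/83.3)
    = 0.73362 × 0.26205 = 0.1922 m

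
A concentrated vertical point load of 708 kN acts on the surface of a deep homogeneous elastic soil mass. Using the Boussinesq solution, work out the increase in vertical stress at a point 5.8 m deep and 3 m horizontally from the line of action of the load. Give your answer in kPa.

Δσ_z ≈ 5.56 kPa

Boussinesq vertical stress below a point load on an elastic half-space:
Δσ_z = 3P/(2πz²) · [1 + (r/z)²]^(−5/2)
r/z = 3/5.8 = 0.51724; [1+(r/z)²]^(−5/2) = 0.55284.
Δσ_z = 3×708/(2π×5.8²) × 0.55284 = 10.049 × 0.55284 = 5.555 kPa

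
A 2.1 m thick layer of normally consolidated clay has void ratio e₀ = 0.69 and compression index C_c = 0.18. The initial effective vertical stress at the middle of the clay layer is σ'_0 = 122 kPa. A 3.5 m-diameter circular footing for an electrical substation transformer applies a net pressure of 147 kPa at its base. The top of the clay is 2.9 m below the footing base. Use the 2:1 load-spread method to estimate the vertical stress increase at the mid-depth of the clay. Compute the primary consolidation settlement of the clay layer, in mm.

Mid-depth of clay below the footing base: z = 2.9 + 2.1/2 = 3.95 m.
Stress increase at mid-clay by the 2:1 spreading method:
Δσ ≈ qD²/(D+z)² = 147×3.5²/(3.5+3.95)² = 32.444 kPa
Final effective stress: σ'_f = σ'_0 + Δσ = 122 + 32.444 = 154.44 kPa.
Normally consolidated clay, so the full stress increment lies on the virgin compression line:
S_c = C_c·H/(1+e₀)·log₁₀(σ'_f/σ'_0) = 0.18×2.1/(1+0.69)×log₁₀(154.44/122)
    = 0.22367 × 0.1024 = 0.0229 m

S_c ≈ 22.9 mm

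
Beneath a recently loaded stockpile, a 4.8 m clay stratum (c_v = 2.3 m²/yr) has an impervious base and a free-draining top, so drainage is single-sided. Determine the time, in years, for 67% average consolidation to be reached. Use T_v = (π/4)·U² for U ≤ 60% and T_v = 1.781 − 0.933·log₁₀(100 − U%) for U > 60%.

Drainage path length: H_d = H = 4.8 m (single drainage).
U > 60%: T_v = 1.781 − 0.933·log₁₀(100 − 67) = 0.36423.
t = T_v·H_d²/c_v = 0.36423×4.8²/2.3 = 3.649 years.

t ≈ 3.65 years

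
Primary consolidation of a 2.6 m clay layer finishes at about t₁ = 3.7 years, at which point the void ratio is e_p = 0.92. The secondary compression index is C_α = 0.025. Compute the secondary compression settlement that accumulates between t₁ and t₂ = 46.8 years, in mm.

Secondary compression: S_s = C_α·H/(1+e_p)·log₁₀(t₂/t₁)
S_s = 0.025×2.6/(1+0.92)×log₁₀(46.8/3.7)
    = 0.03385 × 1.102 = 0.03731 m

S_s ≈ 37.3 mm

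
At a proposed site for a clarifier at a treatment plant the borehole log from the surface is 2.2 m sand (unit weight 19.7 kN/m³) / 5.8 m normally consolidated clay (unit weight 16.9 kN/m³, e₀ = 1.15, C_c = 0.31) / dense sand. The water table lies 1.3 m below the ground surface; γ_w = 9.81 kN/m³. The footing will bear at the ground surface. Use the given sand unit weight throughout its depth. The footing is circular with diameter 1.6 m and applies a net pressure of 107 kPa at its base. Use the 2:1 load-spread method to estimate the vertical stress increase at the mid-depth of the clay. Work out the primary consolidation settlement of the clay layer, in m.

S_c ≈ 0.0382 m

Mid-depth of clay below the ground surface: z = 2.2 + 5.8/2 = 5.1 m.
Total vertical stress at mid-clay: σ_v = 19.7×2.2 + 16.9×2.9 = 92.35 kPa.
Pore pressure: u = 9.81×(5.1 − 1.3) = 37.278 kPa.
Initial effective stress: σ'_0 = σ_v − u = 92.35 − 37.278 = 55.072 kPa.
Stress increase at mid-clay by the 2:1 spreading method:
Δσ ≈ qD²/(D+z)² = 107×1.6²/(1.6+5.1)² = 6.102 kPa
Final effective stress: σ'_f = σ'_0 + Δσ = 55.072 + 6.102 = 61.174 kPa.
Normally consolidated clay, so the full stress increment lies on the virgin compression line:
S_c = C_c·H/(1+e₀)·log₁₀(σ'_f/σ'_0) = 0.31×5.8/(1+1.15)×log₁₀(61.174/55.072)
    = 0.83628 × 0.045636 = 0.03816 m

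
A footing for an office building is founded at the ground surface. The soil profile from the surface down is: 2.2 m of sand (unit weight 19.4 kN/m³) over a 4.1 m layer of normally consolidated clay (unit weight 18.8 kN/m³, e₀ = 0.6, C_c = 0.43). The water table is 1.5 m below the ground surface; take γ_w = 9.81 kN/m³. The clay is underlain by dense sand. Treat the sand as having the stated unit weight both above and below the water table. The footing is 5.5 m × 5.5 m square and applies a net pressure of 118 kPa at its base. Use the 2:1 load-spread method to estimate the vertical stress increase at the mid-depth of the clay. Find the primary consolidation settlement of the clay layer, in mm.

Mid-depth of clay below the ground surface: z = 2.2 + 4.1/2 = 4.25 m.
Total vertical stress at mid-clay: σ_v = 19.4×2.2 + 18.8×2.05 = 81.22 kPa.
Pore pressure: u = 9.81×(4.25 − 1.5) = 26.978 kPa.
Initial effective stress: σ'_0 = σ_v − u = 81.22 − 26.978 = 54.242 kPa.
Stress increase at mid-clay by the 2:1 spreading method:
Δσ = qBL/((B+z)(L+z)) = 118×5.5×5.5/((5.5+4.25)(5.5+4.25)) = 37.549 kPa
Final effective stress: σ'_f = σ'_0 + Δσ = 54.242 + 37.549 = 91.791 kPa.
Normally consolidated clay, so the full stress increment lies on the virgin compression line:
S_c = C_c·H/(1+e₀)·log₁₀(σ'_f/σ'_0) = 0.43×4.1/(1+0.6)×log₁₀(91.791/54.242)
    = 1.1019 × 0.22846 = 0.2517 m

S_c ≈ 252 mm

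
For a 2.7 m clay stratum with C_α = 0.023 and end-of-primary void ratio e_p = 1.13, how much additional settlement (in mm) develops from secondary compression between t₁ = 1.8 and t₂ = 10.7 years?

S_s ≈ 22.6 mm

Secondary compression: S_s = C_α·H/(1+e_p)·log₁₀(t₂/t₁)
S_s = 0.023×2.7/(1+1.13)×log₁₀(10.7/1.8)
    = 0.02915 × 0.7741 = 0.02257 m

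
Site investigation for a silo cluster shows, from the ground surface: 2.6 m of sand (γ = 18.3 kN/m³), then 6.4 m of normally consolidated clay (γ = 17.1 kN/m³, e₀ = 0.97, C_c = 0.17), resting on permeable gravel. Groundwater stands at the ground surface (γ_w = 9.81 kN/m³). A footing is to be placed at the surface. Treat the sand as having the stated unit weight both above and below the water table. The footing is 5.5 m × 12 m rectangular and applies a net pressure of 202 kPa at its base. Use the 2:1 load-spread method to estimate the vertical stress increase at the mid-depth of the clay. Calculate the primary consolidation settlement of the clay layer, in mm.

Mid-depth of clay below the ground surface: z = 2.6 + 6.4/2 = 5.8 m.
Total vertical stress at mid-clay: σ_v = 18.3×2.6 + 17.1×3.2 = 102.3 kPa.
Pore pressure: u = 9.81×(5.8 − 0) = 56.898 kPa.
Initial effective stress: σ'_0 = σ_v − u = 102.3 − 56.898 = 45.402 kPa.
Stress increase at mid-clay by the 2:1 spreading method:
Δσ = qBL/((B+z)(L+z)) = 202×5.5×12/((5.5+5.8)(12+5.8)) = 66.282 kPa
Final effective stress: σ'_f = σ'_0 + Δσ = 45.402 + 66.282 = 111.68 kPa.
Normally consolidated clay, so the full stress increment lies on the virgin compression line:
S_c = C_c·H/(1+e₀)·log₁₀(σ'_f/σ'_0) = 0.17×6.4/(1+0.97)×log₁₀(111.68/45.402)
    = 0.55228 × 0.3909 = 0.2159 m

S_c ≈ 216 mm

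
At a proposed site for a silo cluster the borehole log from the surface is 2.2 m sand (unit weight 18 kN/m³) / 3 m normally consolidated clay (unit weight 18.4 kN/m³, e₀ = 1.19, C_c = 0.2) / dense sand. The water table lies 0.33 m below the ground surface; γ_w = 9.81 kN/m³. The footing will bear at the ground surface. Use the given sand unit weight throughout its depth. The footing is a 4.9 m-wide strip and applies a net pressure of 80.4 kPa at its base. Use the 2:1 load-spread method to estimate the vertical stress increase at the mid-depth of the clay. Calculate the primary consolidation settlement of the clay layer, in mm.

S_c ≈ 101 mm

Mid-depth of clay below the ground surface: z = 2.2 + 3/2 = 3.7 m.
Total vertical stress at mid-clay: σ_v = 18×2.2 + 18.4×1.5 = 67.2 kPa.
Pore pressure: u = 9.81×(3.7 − 0.33) = 33.06 kPa.
Initial effective stress: σ'_0 = σ_v − u = 67.2 − 33.06 = 34.14 kPa.
Stress increase at mid-clay by the 2:1 spreading method:
Δσ = qB/(B+z) = 80.4×4.9/(4.9+3.7) = 45.809 kPa
Final effective stress: σ'_f = σ'_0 + Δσ = 34.14 + 45.809 = 79.949 kPa.
Normally consolidated clay, so the full stress increment lies on the virgin compression line:
S_c = C_c·H/(1+e₀)·log₁₀(σ'_f/σ'_0) = 0.2×3/(1+1.19)×log₁₀(79.949/34.14)
    = 0.27397 × 0.36955 = 0.1012 m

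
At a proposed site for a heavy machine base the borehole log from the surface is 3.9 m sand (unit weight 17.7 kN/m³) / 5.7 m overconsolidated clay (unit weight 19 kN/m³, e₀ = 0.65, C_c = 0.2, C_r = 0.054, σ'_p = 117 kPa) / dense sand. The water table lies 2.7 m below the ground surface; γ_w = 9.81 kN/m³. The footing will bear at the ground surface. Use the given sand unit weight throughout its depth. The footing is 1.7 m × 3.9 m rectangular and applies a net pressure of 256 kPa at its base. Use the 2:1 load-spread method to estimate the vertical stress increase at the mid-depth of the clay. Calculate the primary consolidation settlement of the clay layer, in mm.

S_c ≈ 16.5 mm

Mid-depth of clay below the ground surface: z = 3.9 + 5.7/2 = 6.75 m.
Total vertical stress at mid-clay: σ_v = 17.7×3.9 + 19×2.85 = 123.18 kPa.
Pore pressure: u = 9.81×(6.75 − 2.7) = 39.73 kPa.
Initial effective stress: σ'_0 = σ_v − u = 123.18 − 39.73 = 83.45 kPa.
Stress increase at mid-clay by the 2:1 spreading method:
Δσ = qBL/((B+z)(L+z)) = 256×1.7×3.9/((1.7+6.75)(3.9+6.75)) = 18.86 kPa
Final effective stress: σ'_f = 83.45 + 18.86 = 102.31 kPa.
σ'_f = 102.31 ≤ σ'_p = 117 kPa, so the clay remains overconsolidated and only the recompression index applies:
S_c = C_r·H/(1+e₀)·log₁₀(σ'_f/σ'_0) = 0.054×5.7/1.65×log₁₀(102.31/83.45)
    = 0.18654 × 0.088492 = 0.01651 m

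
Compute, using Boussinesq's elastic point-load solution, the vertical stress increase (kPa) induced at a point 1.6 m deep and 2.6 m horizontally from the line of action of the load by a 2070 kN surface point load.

Δσ_z ≈ 15.3 kPa

Boussinesq vertical stress below a point load on an elastic half-space:
Δσ_z = 3P/(2πz²) · [1 + (r/z)²]^(−5/2)
r/z = 2.6/1.6 = 1.625; [1+(r/z)²]^(−5/2) = 0.039542.
Δσ_z = 3×2070/(2π×1.6²) × 0.039542 = 386.08 × 0.039542 = 15.27 kPa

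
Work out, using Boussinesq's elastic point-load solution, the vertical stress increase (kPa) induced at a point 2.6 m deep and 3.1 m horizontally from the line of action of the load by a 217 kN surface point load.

Δσ_z ≈ 1.68 kPa

Boussinesq vertical stress below a point load on an elastic half-space:
Δσ_z = 3P/(2πz²) · [1 + (r/z)²]^(−5/2)
r/z = 3.1/2.6 = 1.1923; [1+(r/z)²]^(−5/2) = 0.10958.
Δσ_z = 3×217/(2π×2.6²) × 0.10958 = 15.327 × 0.10958 = 1.68 kPa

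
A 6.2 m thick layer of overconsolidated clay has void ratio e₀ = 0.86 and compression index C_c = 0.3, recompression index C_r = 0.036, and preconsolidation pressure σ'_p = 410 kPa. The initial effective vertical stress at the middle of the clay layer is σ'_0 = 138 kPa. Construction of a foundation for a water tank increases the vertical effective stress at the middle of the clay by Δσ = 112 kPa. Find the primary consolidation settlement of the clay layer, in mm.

Final effective stress: σ'_f = 138 + 112 = 250 kPa.
σ'_f = 250 ≤ σ'_p = 410 kPa, so the clay remains overconsolidated and only the recompression index applies:
S_c = C_r·H/(1+e₀)·log₁₀(σ'_f/σ'_0) = 0.036×6.2/1.86×log₁₀(250/138)
    = 0.12 × 0.25806 = 0.03097 m

S_c ≈ 31 mm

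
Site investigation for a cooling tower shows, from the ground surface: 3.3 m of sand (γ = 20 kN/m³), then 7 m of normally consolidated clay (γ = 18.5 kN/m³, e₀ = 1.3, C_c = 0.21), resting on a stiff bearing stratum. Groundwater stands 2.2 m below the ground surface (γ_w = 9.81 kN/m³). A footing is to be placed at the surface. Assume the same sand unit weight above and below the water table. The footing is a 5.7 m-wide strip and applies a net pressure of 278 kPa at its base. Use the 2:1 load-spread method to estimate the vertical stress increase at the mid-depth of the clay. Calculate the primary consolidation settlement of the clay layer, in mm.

S_c ≈ 252 mm

Mid-depth of clay below the ground surface: z = 3.3 + 7/2 = 6.8 m.
Total vertical stress at mid-clay: σ_v = 20×3.3 + 18.5×3.5 = 130.75 kPa.
Pore pressure: u = 9.81×(6.8 − 2.2) = 45.126 kPa.
Initial effective stress: σ'_0 = σ_v − u = 130.75 − 45.126 = 85.624 kPa.
Stress increase at mid-clay by the 2:1 spreading method:
Δσ = qB/(B+z) = 278×5.7/(5.7+6.8) = 126.77 kPa
Final effective stress: σ'_f = σ'_0 + Δσ = 85.624 + 126.77 = 212.39 kPa.
Normally consolidated clay, so the full stress increment lies on the virgin compression line:
S_c = C_c·H/(1+e₀)·log₁₀(σ'_f/σ'_0) = 0.21×7/(1+1.3)×log₁₀(212.39/85.624)
    = 0.63913 × 0.39454 = 0.2522 m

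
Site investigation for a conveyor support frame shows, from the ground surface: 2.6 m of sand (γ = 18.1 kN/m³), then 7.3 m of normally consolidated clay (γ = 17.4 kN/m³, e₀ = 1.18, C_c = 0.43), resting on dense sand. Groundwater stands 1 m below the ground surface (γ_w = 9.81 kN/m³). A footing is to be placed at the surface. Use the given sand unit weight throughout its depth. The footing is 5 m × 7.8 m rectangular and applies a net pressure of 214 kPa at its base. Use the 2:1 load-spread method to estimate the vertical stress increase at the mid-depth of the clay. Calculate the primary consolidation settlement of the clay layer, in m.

S_c ≈ 0.399 m

Mid-depth of clay below the ground surface: z = 2.6 + 7.3/2 = 6.25 m.
Total vertical stress at mid-clay: σ_v = 18.1×2.6 + 17.4×3.65 = 110.57 kPa.
Pore pressure: u = 9.81×(6.25 − 1) = 51.503 kPa.
Initial effective stress: σ'_0 = σ_v − u = 110.57 − 51.503 = 59.067 kPa.
Stress increase at mid-clay by the 2:1 spreading method:
Δσ = qBL/((B+z)(L+z)) = 214×5×7.8/((5+6.25)(7.8+6.25)) = 52.802 kPa
Final effective stress: σ'_f = σ'_0 + Δσ = 59.067 + 52.802 = 111.87 kPa.
Normally consolidated clay, so the full stress increment lies on the virgin compression line:
S_c = C_c·H/(1+e₀)·log₁₀(σ'_f/σ'_0) = 0.43×7.3/(1+1.18)×log₁₀(111.87/59.067)
    = 1.4399 × 0.27737 = 0.3994 m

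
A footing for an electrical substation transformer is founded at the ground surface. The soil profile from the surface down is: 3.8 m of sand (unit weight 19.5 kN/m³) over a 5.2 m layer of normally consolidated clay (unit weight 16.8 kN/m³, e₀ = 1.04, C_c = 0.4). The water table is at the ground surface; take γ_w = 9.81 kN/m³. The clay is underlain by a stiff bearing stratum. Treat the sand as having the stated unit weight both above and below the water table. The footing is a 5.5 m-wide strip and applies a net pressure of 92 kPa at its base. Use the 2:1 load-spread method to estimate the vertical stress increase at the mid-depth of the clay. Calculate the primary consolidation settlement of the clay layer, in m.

S_c ≈ 0.254 m

Mid-depth of clay below the ground surface: z = 3.8 + 5.2/2 = 6.4 m.
Total vertical stress at mid-clay: σ_v = 19.5×3.8 + 16.8×2.6 = 117.78 kPa.
Pore pressure: u = 9.81×(6.4 − 0) = 62.784 kPa.
Initial effective stress: σ'_0 = σ_v − u = 117.78 − 62.784 = 54.996 kPa.
Stress increase at mid-clay by the 2:1 spreading method:
Δσ = qB/(B+z) = 92×5.5/(5.5+6.4) = 42.521 kPa
Final effective stress: σ'_f = σ'_0 + Δσ = 54.996 + 42.521 = 97.517 kPa.
Normally consolidated clay, so the full stress increment lies on the virgin compression line:
S_c = C_c·H/(1+e₀)·log₁₀(σ'_f/σ'_0) = 0.4×5.2/(1+1.04)×log₁₀(97.517/54.996)
    = 1.0196 × 0.24875 = 0.2536 m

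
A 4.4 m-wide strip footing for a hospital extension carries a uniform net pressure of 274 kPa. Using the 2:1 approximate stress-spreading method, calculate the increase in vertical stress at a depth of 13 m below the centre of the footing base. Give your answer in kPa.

By the 2:1 method the load spreads at 1 horizontal : 2 vertical, so at depth z the loaded area has grown by z in each plan dimension:
Δσ = qB/(B+z) = 274×4.4/(4.4+13) = 69.287 kPa

Δσ_z ≈ 69.3 kPa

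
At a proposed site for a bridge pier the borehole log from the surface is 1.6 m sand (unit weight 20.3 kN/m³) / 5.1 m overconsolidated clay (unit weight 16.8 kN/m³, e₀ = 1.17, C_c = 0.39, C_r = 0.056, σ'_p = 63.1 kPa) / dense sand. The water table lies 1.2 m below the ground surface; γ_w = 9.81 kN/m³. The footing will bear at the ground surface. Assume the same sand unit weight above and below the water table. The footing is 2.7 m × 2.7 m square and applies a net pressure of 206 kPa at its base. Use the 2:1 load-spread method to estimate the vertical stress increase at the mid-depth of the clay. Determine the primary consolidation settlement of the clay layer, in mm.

S_c ≈ 104 mm

Mid-depth of clay below the ground surface: z = 1.6 + 5.1/2 = 4.15 m.
Total vertical stress at mid-clay: σ_v = 20.3×1.6 + 16.8×2.55 = 75.32 kPa.
Pore pressure: u = 9.81×(4.15 − 1.2) = 28.94 kPa.
Initial effective stress: σ'_0 = σ_v − u = 75.32 − 28.94 = 46.38 kPa.
Stress increase at mid-clay by the 2:1 spreading method:
Δσ = qBL/((B+z)(L+z)) = 206×2.7×2.7/((2.7+4.15)(2.7+4.15)) = 32.005 kPa
Final effective stress: σ'_f = 46.38 + 32.005 = 78.385 kPa.
σ'_f = 78.385 > σ'_p = 63.1 kPa, so the stress path crosses the preconsolidation pressure — recompression up to σ'_p, then virgin compression beyond:
S_c = H/(1+e₀)·[C_r·log₁₀(σ'_p/σ'_0) + C_c·log₁₀(σ'_f/σ'_p)]
    = 5.1/2.17 × [0.056×log₁₀(63.1/46.38) + 0.39×log₁₀(78.385/63.1)]
    = 2.3502 × [0.0074871 + 0.036739] = 0.1039 m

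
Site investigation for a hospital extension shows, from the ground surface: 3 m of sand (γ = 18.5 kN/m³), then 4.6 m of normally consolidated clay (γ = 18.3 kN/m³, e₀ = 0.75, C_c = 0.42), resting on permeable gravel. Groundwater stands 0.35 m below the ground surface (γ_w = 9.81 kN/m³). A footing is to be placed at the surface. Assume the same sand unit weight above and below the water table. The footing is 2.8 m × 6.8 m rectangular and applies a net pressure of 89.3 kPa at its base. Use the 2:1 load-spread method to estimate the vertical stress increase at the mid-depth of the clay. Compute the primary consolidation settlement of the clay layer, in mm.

Mid-depth of clay below the ground surface: z = 3 + 4.6/2 = 5.3 m.
Total vertical stress at mid-clay: σ_v = 18.5×3 + 18.3×2.3 = 97.59 kPa.
Pore pressure: u = 9.81×(5.3 − 0.35) = 48.56 kPa.
Initial effective stress: σ'_0 = σ_v − u = 97.59 − 48.56 = 49.03 kPa.
Stress increase at mid-clay by the 2:1 spreading method:
Δσ = qBL/((B+z)(L+z)) = 89.3×2.8×6.8/((2.8+5.3)(6.8+5.3)) = 17.348 kPa
Final effective stress: σ'_f = σ'_0 + Δσ = 49.03 + 17.348 = 66.378 kPa.
Normally consolidated clay, so the full stress increment lies on the virgin compression line:
S_c = C_c·H/(1+e₀)·log₁₀(σ'_f/σ'_0) = 0.42×4.6/(1+0.75)×log₁₀(66.378/49.03)
    = 1.104 × 0.13156 = 0.1452 m

S_c ≈ 145 mm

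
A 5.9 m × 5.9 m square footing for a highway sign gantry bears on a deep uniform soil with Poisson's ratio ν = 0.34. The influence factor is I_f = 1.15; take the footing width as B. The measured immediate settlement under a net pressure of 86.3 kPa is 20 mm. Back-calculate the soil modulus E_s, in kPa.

E_s ≈ 25900 kPa

S_e = q·B·(1−ν²)/E_s · I_f  ⇒  E_s = q·B·(1−ν²)·I_f / S_e.
E_s = 86.3 × 5.9 × 0.8844 × 1.15 / 0.02 = 25890 kPa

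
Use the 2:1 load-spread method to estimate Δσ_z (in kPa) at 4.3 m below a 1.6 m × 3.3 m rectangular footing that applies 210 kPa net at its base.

Δσ_z ≈ 24.7 kPa

By the 2:1 method the load spreads at 1 horizontal : 2 vertical, so at depth z the loaded area has grown by z in each plan dimension:
Δσ = qBL/((B+z)(L+z)) = 210×1.6×3.3/((1.6+4.3)(3.3+4.3)) = 24.728 kPa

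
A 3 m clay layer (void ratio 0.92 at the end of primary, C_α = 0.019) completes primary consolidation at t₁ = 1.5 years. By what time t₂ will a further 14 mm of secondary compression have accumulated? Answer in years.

t₂ ≈ 4.44 years

S_s = C_α·H/(1+e_p)·log₁₀(t₂/t₁) ⇒ log₁₀(t₂/t₁) = S_s·(1+e_p)/(C_α·H).
log₁₀(t₂/t₁) = 0.014 × (1+0.92) / (0.019×3) = 0.4716
t₂ = t₁ × 10^0.4716 = 1.5 × 2.962 = 4.443 years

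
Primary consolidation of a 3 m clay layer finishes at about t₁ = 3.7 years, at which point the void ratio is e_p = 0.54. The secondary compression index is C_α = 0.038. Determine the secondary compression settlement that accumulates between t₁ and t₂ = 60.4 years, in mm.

S_s ≈ 89.8 mm

Secondary compression: S_s = C_α·H/(1+e_p)·log₁₀(t₂/t₁)
S_s = 0.038×3/(1+0.54)×log₁₀(60.4/3.7)
    = 0.07403 × 1.213 = 0.08978 m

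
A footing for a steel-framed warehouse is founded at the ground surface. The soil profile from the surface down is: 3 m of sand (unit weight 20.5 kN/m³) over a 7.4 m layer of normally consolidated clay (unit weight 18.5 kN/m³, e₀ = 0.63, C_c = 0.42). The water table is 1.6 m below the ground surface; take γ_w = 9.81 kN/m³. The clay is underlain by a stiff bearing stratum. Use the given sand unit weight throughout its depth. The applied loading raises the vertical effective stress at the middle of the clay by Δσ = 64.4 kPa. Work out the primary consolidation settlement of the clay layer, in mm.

S_c ≈ 489 mm

Mid-depth of clay below the ground surface: z = 3 + 7.4/2 = 6.7 m.
Total vertical stress at mid-clay: σ_v = 20.5×3 + 18.5×3.7 = 129.95 kPa.
Pore pressure: u = 9.81×(6.7 − 1.6) = 50.031 kPa.
Initial effective stress: σ'_0 = σ_v − u = 129.95 − 50.031 = 79.919 kPa.
Final effective stress: σ'_f = σ'_0 + Δσ = 79.919 + 64.4 = 144.32 kPa.
Normally consolidated clay, so the full stress increment lies on the virgin compression line:
S_c = C_c·H/(1+e₀)·log₁₀(σ'_f/σ'_0) = 0.42×7.4/(1+0.63)×log₁₀(144.32/79.919)
    = 1.9067 × 0.25668 = 0.4894 m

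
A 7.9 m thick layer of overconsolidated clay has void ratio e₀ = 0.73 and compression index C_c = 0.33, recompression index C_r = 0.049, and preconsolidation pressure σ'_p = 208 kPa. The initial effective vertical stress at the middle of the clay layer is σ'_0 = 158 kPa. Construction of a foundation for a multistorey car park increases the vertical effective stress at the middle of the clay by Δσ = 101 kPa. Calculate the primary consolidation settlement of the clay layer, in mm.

Final effective stress: σ'_f = 158 + 101 = 259 kPa.
σ'_f = 259 > σ'_p = 208 kPa, so the stress path crosses the preconsolidation pressure — recompression up to σ'_p, then virgin compression beyond:
S_c = H/(1+e₀)·[C_r·log₁₀(σ'_p/σ'_0) + C_c·log₁₀(σ'_f/σ'_p)]
    = 7.9/1.73 × [0.049×log₁₀(208/158) + 0.33×log₁₀(259/208)]
    = 4.5665 × [0.0058509 + 0.031428] = 0.1702 m

S_c ≈ 170 mm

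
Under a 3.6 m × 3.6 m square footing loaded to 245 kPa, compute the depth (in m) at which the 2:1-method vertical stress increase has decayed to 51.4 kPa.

z ≈ 4.26 m

2:1 spreading — at depth z the loaded area has grown by z in each plan dimension:
qB²/(B+z)² = Δσ_z ⇒ z = B(√(q/Δσ_z) − 1) = 3.6×(√(245/51.4) − 1) = 4.26 m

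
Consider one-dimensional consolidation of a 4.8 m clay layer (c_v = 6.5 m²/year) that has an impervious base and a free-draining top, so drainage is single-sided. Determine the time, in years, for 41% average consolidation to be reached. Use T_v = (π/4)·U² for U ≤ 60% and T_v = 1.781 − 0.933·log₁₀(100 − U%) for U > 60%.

Drainage path length: H_d = H = 4.8 m (single drainage).
U ≤ 60%: T_v = (π/4)·U² = (π/4)×0.41² = 0.13203.
t = T_v·H_d²/c_v = 0.13203×4.8²/6.5 = 0.468 years.

t ≈ 0.468 years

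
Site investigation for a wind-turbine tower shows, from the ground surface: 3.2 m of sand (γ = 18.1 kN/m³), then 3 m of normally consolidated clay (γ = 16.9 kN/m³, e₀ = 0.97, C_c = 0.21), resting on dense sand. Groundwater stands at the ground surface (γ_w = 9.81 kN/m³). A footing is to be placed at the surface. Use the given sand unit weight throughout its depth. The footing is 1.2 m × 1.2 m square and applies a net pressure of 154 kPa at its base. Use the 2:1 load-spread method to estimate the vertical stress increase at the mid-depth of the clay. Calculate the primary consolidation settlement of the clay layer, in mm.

Mid-depth of clay below the ground surface: z = 3.2 + 3/2 = 4.7 m.
Total vertical stress at mid-clay: σ_v = 18.1×3.2 + 16.9×1.5 = 83.27 kPa.
Pore pressure: u = 9.81×(4.7 − 0) = 46.107 kPa.
Initial effective stress: σ'_0 = σ_v − u = 83.27 − 46.107 = 37.163 kPa.
Stress increase at mid-clay by the 2:1 spreading method:
Δσ = qBL/((B+z)(L+z)) = 154×1.2×1.2/((1.2+4.7)(1.2+4.7)) = 6.3706 kPa
Final effective stress: σ'_f = σ'_0 + Δσ = 37.163 + 6.3706 = 43.534 kPa.
Normally consolidated clay, so the full stress increment lies on the virgin compression line:
S_c = C_c·H/(1+e₀)·log₁₀(σ'_f/σ'_0) = 0.21×3/(1+0.97)×log₁₀(43.534/37.163)
    = 0.3198 × 0.068718 = 0.02198 m

S_c ≈ 22 mm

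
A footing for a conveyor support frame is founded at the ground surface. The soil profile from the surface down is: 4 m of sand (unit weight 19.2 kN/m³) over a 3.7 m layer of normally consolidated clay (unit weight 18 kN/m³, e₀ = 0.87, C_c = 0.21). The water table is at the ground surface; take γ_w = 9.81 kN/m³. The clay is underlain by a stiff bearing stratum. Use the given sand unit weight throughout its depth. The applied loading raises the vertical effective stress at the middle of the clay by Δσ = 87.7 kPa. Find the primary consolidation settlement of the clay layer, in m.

S_c ≈ 0.177 m

Mid-depth of clay below the ground surface: z = 4 + 3.7/2 = 5.85 m.
Total vertical stress at mid-clay: σ_v = 19.2×4 + 18×1.85 = 110.1 kPa.
Pore pressure: u = 9.81×(5.85 − 0) = 57.389 kPa.
Initial effective stress: σ'_0 = σ_v − u = 110.1 − 57.389 = 52.711 kPa.
Final effective stress: σ'_f = σ'_0 + Δσ = 52.711 + 87.7 = 140.41 kPa.
Normally consolidated clay, so the full stress increment lies on the virgin compression line:
S_c = C_c·H/(1+e₀)·log₁₀(σ'_f/σ'_0) = 0.21×3.7/(1+0.87)×log₁₀(140.41/52.711)
    = 0.41551 × 0.4255 = 0.1768 m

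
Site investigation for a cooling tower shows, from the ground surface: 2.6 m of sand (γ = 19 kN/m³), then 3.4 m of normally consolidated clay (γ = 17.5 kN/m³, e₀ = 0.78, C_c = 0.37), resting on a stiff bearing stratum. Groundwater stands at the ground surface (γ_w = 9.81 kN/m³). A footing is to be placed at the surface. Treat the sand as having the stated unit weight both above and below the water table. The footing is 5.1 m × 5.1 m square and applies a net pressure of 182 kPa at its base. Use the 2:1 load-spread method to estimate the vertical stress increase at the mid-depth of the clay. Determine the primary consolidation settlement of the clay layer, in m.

S_c ≈ 0.275 m

Mid-depth of clay below the ground surface: z = 2.6 + 3.4/2 = 4.3 m.
Total vertical stress at mid-clay: σ_v = 19×2.6 + 17.5×1.7 = 79.15 kPa.
Pore pressure: u = 9.81×(4.3 − 0) = 42.183 kPa.
Initial effective stress: σ'_0 = σ_v − u = 79.15 − 42.183 = 36.967 kPa.
Stress increase at mid-clay by the 2:1 spreading method:
Δσ = qBL/((B+z)(L+z)) = 182×5.1×5.1/((5.1+4.3)(5.1+4.3)) = 53.574 kPa
Final effective stress: σ'_f = σ'_0 + Δσ = 36.967 + 53.574 = 90.541 kPa.
Normally consolidated clay, so the full stress increment lies on the virgin compression line:
S_c = C_c·H/(1+e₀)·log₁₀(σ'_f/σ'_0) = 0.37×3.4/(1+0.78)×log₁₀(90.541/36.967)
    = 0.70674 × 0.38903 = 0.2749 m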